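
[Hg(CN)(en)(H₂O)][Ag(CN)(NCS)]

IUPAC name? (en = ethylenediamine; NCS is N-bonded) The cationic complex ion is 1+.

aquacyano(ethylenediamine)mercury(II) cyanoisothiocyanatoargentate(I)

Both ions are complex: the cation is named first with the plain metal name, the anion second with the -ate form; each ion's ligands are alphabetised independently.
The complex cation is given as 1+; its ligand charges sum to -1, so Hg = +2.
A 1:1 salt means the anion carries the equal and opposite charge, 1−.
Anion: ligand charges sum to -2; for the ion to be 1−, Ag = +1.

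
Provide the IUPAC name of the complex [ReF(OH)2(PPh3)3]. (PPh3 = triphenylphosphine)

There is no counter-ion, so the complex is neutral overall.
Ligand charges: 1×fluoro (-1 each), 2×hydroxo (-1 each), 3×triphenylphosphine (neutral); total -3. So Re + (-3) = 0, giving Re = +3.
Ligands are named alphabetically: fluoro before hydroxo before triphenylphosphine.

fluorodihydroxotris(triphenylphosphine)rhenium(III)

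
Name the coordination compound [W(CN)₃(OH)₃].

There is no counter-ion, so the complex is neutral overall.
Ligand charges: 3×cyano (-1 each), 3×hydroxo (-1 each); total -6. So W + (-6) = 0, giving W = +6.
Ligands are named alphabetically: cyano before hydroxo.

tricyanotrihydroxotungsten(VI)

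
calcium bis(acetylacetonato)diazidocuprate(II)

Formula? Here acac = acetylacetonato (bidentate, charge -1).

Ca[Cu(acac)2(N3)2]

Ligands: 2 acetylacetonato (acac, -1), 2 azido (N3, -1). Ligand charge sum = -4.
Charge balance with calcium (+2) requires 1 complex ion per 1 calcium.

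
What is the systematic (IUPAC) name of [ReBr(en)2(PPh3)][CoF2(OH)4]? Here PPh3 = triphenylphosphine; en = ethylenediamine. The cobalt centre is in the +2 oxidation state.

bromobis(ethylenediamine)(triphenylphosphine)rhenium(V) difluorotetrahydroxocobaltate(II)

Co is given as +2; the anion's ligand charges sum to -6, so the complex anion is 4−.
A 1:1 salt means the cation carries the equal and opposite charge, 4+.
Cation: ligand charges sum to -1; for the ion to be 4+, Re = +5.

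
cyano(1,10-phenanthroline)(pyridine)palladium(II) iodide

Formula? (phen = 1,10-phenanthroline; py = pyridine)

[Pd(CN)(phen)(py)]I

Ligands: 1 1,10-phenanthroline (phen, neutral), 1 cyano (CN, -1), 1 pyridine (py, neutral). Ligand charge sum = -1.
Charge balance with iodide (-1) requires 1 complex ion per 1 iodide.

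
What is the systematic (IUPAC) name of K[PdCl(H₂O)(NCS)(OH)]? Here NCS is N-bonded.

The 1 potassium counter-ion carries a total charge of +1, so each complex ion is 1−.
Ligand charges: 1×hydroxo (-1 each), 1×isothiocyanato (-1 each), 1×aqua (neutral), 1×chloro (-1 each); total -3. So Pd + (-3) = 1−, giving Pd = +2.
Ligands are named alphabetically: aqua before chloro before hydroxo before isothiocyanato.
The complex ion is anionic, so palladium takes the -ate form palladate(II).

potassium aquachlorohydroxoisothiocyanatopalladate(II)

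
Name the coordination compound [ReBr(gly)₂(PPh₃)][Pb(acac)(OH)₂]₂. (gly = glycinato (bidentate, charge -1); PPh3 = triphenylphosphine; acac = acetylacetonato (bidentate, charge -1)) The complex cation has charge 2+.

bromobis(glycinato)(triphenylphosphine)rhenium(V) (acetylacetonato)dihydroxoplumbate(II)

The complex cation is given as 2+; its ligand charges sum to -3, so Re = +5.
With 2 anions per cation, each anion must be 2/2 = 1−.
Anion: ligand charges sum to -3; for the ion to be 1−, Pb = +2.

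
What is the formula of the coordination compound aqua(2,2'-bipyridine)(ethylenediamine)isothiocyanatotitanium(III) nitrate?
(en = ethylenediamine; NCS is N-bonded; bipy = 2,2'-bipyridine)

Ligands: 1 aqua (H2O, neutral), 1 ethylenediamine (en, neutral), 1 isothiocyanato (NCS, -1), 1 2,2'-bipyridine (bipy, neutral). Ligand charge sum = -1.
With Ti in oxidation state +3, the complex ion is [Ti...]^2+.
Charge balance with nitrate (-1) requires 1 complex ion per 2 nitrate.

[Ti(bipy)(en)(H2O)(NCS)](NO3)2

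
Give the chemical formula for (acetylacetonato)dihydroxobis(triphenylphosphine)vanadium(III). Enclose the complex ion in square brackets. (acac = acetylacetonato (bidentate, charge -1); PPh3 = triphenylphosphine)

Ligands: 1 acetylacetonato (acac, -1), 2 triphenylphosphine (PPh3, neutral), 2 hydroxo (OH, -1). Ligand charge sum = -3.
With V in oxidation state +3, the complex ion is [V...].

[V(acac)(OH)2(PPh3)2]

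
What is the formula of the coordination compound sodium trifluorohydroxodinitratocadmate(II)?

Na4[CdF3(NO3)2(OH)]

Ligands: 1 hydroxo (OH, -1), 3 fluoro (F, -1), 2 nitrato (NO3, -1). Ligand charge sum = -6.
With Cd in oxidation state +2, the complex ion is [Cd...]^4−.
Charge balance with sodium (+1) requires 1 complex ion per 4 sodium.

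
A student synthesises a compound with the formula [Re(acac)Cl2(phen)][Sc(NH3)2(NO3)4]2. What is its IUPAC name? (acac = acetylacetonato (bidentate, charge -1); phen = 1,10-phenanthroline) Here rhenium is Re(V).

(acetylacetonato)dichloro(1,10-phenanthroline)rhenium(V) diamminetetranitratoscandate(III)

Re is given as +5; the cation's ligand charges sum to -3, so the complex cation is 2+.
With 2 anions per cation, each anion must be 2/2 = 1−.
Anion: ligand charges sum to -4; for the ion to be 1−, Sc = +3.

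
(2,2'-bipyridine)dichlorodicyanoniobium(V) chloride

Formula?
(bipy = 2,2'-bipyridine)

Ligands: 2 chloro (Cl, -1), 1 2,2'-bipyridine (bipy, neutral), 2 cyano (CN, -1). Ligand charge sum = -4.
With Nb in oxidation state +5, the complex ion is [Nb...]^1+.
Charge balance with chloride (-1) requires 1 complex ion per 1 chloride.

[Nb(bipy)Cl2(CN)2]Cl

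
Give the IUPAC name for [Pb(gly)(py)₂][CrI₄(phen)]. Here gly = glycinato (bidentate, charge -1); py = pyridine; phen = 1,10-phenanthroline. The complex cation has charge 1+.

(glycinato)bis(pyridine)lead(II) tetraiodo(1,10-phenanthroline)chromate(III)

Both ions are complex: the cation is named first with the plain metal name, the anion second with the -ate form; each ion's ligands are alphabetised independently.
The complex cation is given as 1+; its ligand charges sum to -1, so Pb = +2.
A 1:1 salt means the anion carries the equal and opposite charge, 1−.
Anion: ligand charges sum to -4; for the ion to be 1−, Cr = +3.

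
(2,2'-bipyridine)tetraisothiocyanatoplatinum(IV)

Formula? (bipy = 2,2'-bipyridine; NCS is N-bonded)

Ligands: 1 2,2'-bipyridine (bipy, neutral), 4 isothiocyanato (NCS, -1). Ligand charge sum = -4.
With Pt in oxidation state +4, the complex ion is [Pt...].

[Pt(bipy)(NCS)4]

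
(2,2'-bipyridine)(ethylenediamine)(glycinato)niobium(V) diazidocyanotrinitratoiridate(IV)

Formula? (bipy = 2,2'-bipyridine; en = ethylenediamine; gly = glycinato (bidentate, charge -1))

[Nb(bipy)(en)(gly)][Ir(CN)(N3)2(NO3)3]2

Cation [Nb…]: ligand charges -1, Nb(V) ⇒ ion charge 4+.
Anion [Ir…]: ligand charges -6, Ir(IV) ⇒ ion charge 2−.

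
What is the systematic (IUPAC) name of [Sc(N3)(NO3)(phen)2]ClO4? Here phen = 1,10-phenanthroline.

The 1 perchlorate counter-ion carries a total charge of -1, so each complex ion is 1+.
Ligand charges: 1×azido (-1 each), 1×nitrato (-1 each), 2×1,10-phenanthroline (neutral); total -2. So Sc + (-2) = 1+, giving Sc = +3.
Ligands are named alphabetically: azido before nitrato before phenanthroline.

azidonitratobis(1,10-phenanthroline)scandium(III) perchlorate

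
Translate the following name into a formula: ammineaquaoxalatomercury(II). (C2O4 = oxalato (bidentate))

[Hg(C2O4)(H2O)(NH3)]

Ligands: 1 oxalato (C2O4, -2), 1 ammine (NH3, neutral), 1 aqua (H2O, neutral). Ligand charge sum = -2.
With Hg in oxidation state +2, the complex ion is [Hg...].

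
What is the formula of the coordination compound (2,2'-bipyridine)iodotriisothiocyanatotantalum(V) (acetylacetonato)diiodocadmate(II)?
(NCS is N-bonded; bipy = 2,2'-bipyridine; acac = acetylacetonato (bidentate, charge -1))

[Ta(bipy)I(NCS)3][Cd(acac)I2]

Cation [Ta…]: ligand charges -4, Ta(V) ⇒ ion charge 1+.
Anion [Cd…]: ligand charges -3, Cd(II) ⇒ ion charge 1−.
One 1+ cation balances one 1− anion.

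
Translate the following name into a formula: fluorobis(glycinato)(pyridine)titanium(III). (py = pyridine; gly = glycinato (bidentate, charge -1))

[TiF(gly)2(py)]

Ligands: 1 pyridine (py, neutral), 2 glycinato (gly, -1), 1 fluoro (F, -1). Ligand charge sum = -3.
With Ti in oxidation state +3, the complex ion is [Ti...].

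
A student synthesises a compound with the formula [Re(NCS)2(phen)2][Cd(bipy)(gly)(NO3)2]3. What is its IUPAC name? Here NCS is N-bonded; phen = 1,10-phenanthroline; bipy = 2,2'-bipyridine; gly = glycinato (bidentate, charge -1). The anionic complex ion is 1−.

diisothiocyanatobis(1,10-phenanthroline)rhenium(V) (2,2'-bipyridine)(glycinato)dinitratocadmate(II)

The complex anion is given as 1−; its ligand charges sum to -3, so Cd = +2.
With 3 anions per cation, the cation must be 3×1 = 3+.
Cation: ligand charges sum to -2; for the ion to be 3+, Re = +5.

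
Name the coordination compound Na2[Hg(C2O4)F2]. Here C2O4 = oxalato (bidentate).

The 2 sodium counter-ions carry a total charge of +2, so each complex ion is 2−.
Ligand charges: 2×fluoro (-1 each), 1×oxalato (-2 each); total -4. So Hg + (-4) = 2−, giving Hg = +2.
Ligands are named alphabetically: fluoro before oxalato.
The complex ion is anionic, so mercury takes the -ate form mercurate(II).

sodium difluorooxalatomercurate(II)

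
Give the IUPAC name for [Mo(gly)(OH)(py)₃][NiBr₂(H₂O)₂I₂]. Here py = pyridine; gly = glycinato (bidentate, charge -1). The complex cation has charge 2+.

Both ions are complex: the cation is named first with the plain metal name, the anion second with the -ate form; each ion's ligands are alphabetised independently.
The complex cation is given as 2+; its ligand charges sum to -2, so Mo = +4.
A 1:1 salt means the anion carries the equal and opposite charge, 2−.
Anion: ligand charges sum to -4; for the ion to be 2−, Ni = +2.

(glycinato)hydroxotris(pyridine)molybdenum(IV) diaquadibromodiiodonickelate(II)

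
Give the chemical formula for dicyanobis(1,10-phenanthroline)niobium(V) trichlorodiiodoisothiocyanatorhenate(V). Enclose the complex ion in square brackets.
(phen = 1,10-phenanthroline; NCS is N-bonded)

[Nb(CN)2(phen)2][ReCl3I2(NCS)]3

Cation [Nb…]: ligand charges -2, Nb(V) ⇒ ion charge 3+.
Anion [Re…]: ligand charges -6, Re(V) ⇒ ion charge 1−.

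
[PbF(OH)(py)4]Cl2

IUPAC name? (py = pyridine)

The 2 chloride counter-ions carry a total charge of -2, so each complex ion is 2+.
Ligand charges: 1×fluoro (-1 each), 1×hydroxo (-1 each), 4×pyridine (neutral); total -2. So Pb + (-2) = 2+, giving Pb = +4.
Ligands are named alphabetically: fluoro before hydroxo before pyridine.

fluorohydroxotetrakis(pyridine)lead(IV) chloride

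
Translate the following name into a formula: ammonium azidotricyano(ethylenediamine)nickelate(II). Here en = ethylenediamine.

Ligands: 1 ethylenediamine (en, neutral), 1 azido (N3, -1), 3 cyano (CN, -1). Ligand charge sum = -4.
Charge balance with ammonium (+1) requires 1 complex ion per 2 ammonium.

(NH4)2[Ni(CN)3(en)(N3)]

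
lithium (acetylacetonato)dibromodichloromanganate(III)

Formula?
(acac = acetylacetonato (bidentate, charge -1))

Li2[Mn(acac)Br2Cl2]

Ligands: 1 acetylacetonato (acac, -1), 2 bromo (Br, -1), 2 chloro (Cl, -1). Ligand charge sum = -5.
Charge balance with lithium (+1) requires 1 complex ion per 2 lithium.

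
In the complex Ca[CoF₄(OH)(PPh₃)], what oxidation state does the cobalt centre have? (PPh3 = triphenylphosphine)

1 calcium outside the brackets (+2 each) → the complex ion is 2−.
Ligand charges: 4×F = -4; 1×OH = -1; 1×PPh3 neutral; sum -5.
Co + (-5) = 2− ⇒ Co is +3.

+3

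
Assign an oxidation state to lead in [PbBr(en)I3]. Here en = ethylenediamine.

No counter-ion: the bracketed complex is neutral.
Ligand charges: 1×Br = -1; 1×en neutral; 3×I = -3; sum -4.
Pb + (-4) = 0 ⇒ Pb is +4.

+4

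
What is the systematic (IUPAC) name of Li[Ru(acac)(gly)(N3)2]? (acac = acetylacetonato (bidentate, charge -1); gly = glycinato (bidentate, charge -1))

The 1 lithium counter-ion carries a total charge of +1, so each complex ion is 1−.
Ligand charges: 1×acetylacetonato (-1 each), 2×azido (-1 each), 1×glycinato (-1 each); total -4. So Ru + (-4) = 1−, giving Ru = +3.
The complex ion is anionic, so ruthenium takes the -ate form ruthenate(III).

lithium (acetylacetonato)diazido(glycinato)ruthenate(III)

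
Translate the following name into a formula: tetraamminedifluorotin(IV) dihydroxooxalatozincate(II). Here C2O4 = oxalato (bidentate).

[SnF2(NH3)4][Zn(C2O4)(OH)2]

Cation [Sn…]: ligand charges -2, Sn(IV) ⇒ ion charge 2+.
Anion [Zn…]: ligand charges -4, Zn(II) ⇒ ion charge 2−.
One 2+ cation balances one 2− anion.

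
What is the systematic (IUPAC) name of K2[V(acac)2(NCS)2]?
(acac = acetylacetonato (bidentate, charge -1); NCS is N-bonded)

potassium bis(acetylacetonato)diisothiocyanatovanadate(II)

The 2 potassium counter-ions carry a total charge of +2, so each complex ion is 2−.
Ligand charges: 2×acetylacetonato (-1 each), 2×isothiocyanato (-1 each); total -4. So V + (-4) = 2−, giving V = +2.
The complex ion is anionic, so vanadium takes the -ate form vanadate(II).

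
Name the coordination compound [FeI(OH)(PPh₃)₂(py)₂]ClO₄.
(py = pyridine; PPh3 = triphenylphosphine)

The 1 perchlorate counter-ion carries a total charge of -1, so each complex ion is 1+.
Ligand charges: 2×pyridine (neutral), 2×triphenylphosphine (neutral), 1×hydroxo (-1 each), 1×iodo (-1 each); total -2. So Fe + (-2) = 1+, giving Fe = +3.
Ligands are named alphabetically: hydroxo before iodo before pyridine before triphenylphosphine.

hydroxoiodobis(pyridine)bis(triphenylphosphine)iron(III) perchlorate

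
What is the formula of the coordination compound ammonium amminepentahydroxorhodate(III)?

(NH4)2[Rh(NH3)(OH)5]

Ligands: 5 hydroxo (OH, -1), 1 ammine (NH3, neutral). Ligand charge sum = -5.
With Rh in oxidation state +3, the complex ion is [Rh...]^2−.
Charge balance with ammonium (+1) requires 1 complex ion per 2 ammonium.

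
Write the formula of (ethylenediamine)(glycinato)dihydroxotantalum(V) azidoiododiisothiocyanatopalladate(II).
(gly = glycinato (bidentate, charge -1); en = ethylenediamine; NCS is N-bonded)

Cation [Ta…]: ligand charges -3, Ta(V) ⇒ ion charge 2+.
Anion [Pd…]: ligand charges -4, Pd(II) ⇒ ion charge 2−.

[Ta(en)(gly)(OH)2][PdI(N3)(NCS)2]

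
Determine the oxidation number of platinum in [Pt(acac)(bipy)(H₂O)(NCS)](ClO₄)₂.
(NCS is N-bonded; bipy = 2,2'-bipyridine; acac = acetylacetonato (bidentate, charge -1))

2 perchlorate outside the brackets (-1 each) → the complex ion is 2+.
Ligand charges: 1×NCS = -1; 1×bipy neutral; 1×acac = -1; 1×H2O neutral; sum -2.
Pt + (-2) = 2+ ⇒ Pt is +4.

+4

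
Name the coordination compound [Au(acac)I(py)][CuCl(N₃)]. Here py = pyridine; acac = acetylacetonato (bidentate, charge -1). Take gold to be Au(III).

Au is given as +3; the cation's ligand charges sum to -2, so the complex cation is 1+.
A 1:1 salt means the anion carries the equal and opposite charge, 1−.
Anion: ligand charges sum to -2; for the ion to be 1−, Cu = +1.

(acetylacetonato)iodo(pyridine)gold(III) azidochlorocuprate(I)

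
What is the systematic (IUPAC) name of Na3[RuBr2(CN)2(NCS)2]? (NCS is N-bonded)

sodium dibromodicyanodiisothiocyanatoruthenate(III)

The 3 sodium counter-ions carry a total charge of +3, so each complex ion is 3−.
Ligand charges: 2×bromo (-1 each), 2×isothiocyanato (-1 each), 2×cyano (-1 each); total -6. So Ru + (-6) = 3−, giving Ru = +3.
Ligands are named alphabetically: bromo before cyano before isothiocyanato.
The complex ion is anionic, so ruthenium takes the -ate form ruthenate(III).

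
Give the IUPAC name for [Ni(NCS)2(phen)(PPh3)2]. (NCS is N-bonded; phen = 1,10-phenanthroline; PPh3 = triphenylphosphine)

diisothiocyanato(1,10-phenanthroline)bis(triphenylphosphine)nickel(II)

There is no counter-ion, so the complex is neutral overall.
Ligand charges: 2×isothiocyanato (-1 each), 1×1,10-phenanthroline (neutral), 2×triphenylphosphine (neutral); total -2. So Ni + (-2) = 0, giving Ni = +2.
Ligands are named alphabetically: isothiocyanato before phenanthroline before triphenylphosphine.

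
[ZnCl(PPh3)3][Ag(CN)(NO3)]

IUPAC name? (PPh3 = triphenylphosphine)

Both ions are complex: the cation is named first with the plain metal name, the anion second with the -ate form; each ion's ligands are alphabetised independently.
Zinc is always +2 in its complexes; the cation's ligand charges sum to -1, so the complex cation is 1+.
A 1:1 salt means the anion carries the equal and opposite charge, 1−.
Anion: ligand charges sum to -2; for the ion to be 1−, Ag = +1.

chlorotris(triphenylphosphine)zinc(II) cyanonitratoargentate(I)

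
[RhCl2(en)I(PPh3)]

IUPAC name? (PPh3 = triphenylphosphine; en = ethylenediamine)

dichloro(ethylenediamine)iodo(triphenylphosphine)rhodium(III)

There is no counter-ion, so the complex is neutral overall.
Ligand charges: 1×iodo (-1 each), 1×triphenylphosphine (neutral), 1×ethylenediamine (neutral), 2×chloro (-1 each); total -3. So Rh + (-3) = 0, giving Rh = +3.
Ligands are named alphabetically: chloro before ethylenediamine before iodo before triphenylphosphine.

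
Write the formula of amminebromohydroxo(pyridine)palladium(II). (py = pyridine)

[PdBr(NH3)(OH)(py)]

Ligands: 1 ammine (NH3, neutral), 1 pyridine (py, neutral), 1 hydroxo (OH, -1), 1 bromo (Br, -1). Ligand charge sum = -2.
With Pd in oxidation state +2, the complex ion is [Pd...].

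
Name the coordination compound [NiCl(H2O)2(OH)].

diaquachlorohydroxonickel(II)

There is no counter-ion, so the complex is neutral overall.
Ligand charges: 1×hydroxo (-1 each), 1×chloro (-1 each), 2×aqua (neutral); total -2. So Ni + (-2) = 0, giving Ni = +2.
Ligands are named alphabetically: aqua before chloro before hydroxo.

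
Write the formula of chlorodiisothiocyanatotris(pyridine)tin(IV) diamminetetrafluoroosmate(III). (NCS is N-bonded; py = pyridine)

[SnCl(NCS)2(py)3][OsF4(NH3)2]

Cation [Sn…]: ligand charges -3, Sn(IV) ⇒ ion charge 1+.
Anion [Os…]: ligand charges -4, Os(III) ⇒ ion charge 1−.
One 1+ cation balances one 1− anion.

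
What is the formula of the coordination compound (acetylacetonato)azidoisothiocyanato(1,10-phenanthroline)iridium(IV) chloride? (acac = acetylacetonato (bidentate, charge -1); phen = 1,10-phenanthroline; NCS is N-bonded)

Ligands: 1 azido (N3, -1), 1 acetylacetonato (acac, -1), 1 1,10-phenanthroline (phen, neutral), 1 isothiocyanato (NCS, -1). Ligand charge sum = -3.
With Ir in oxidation state +4, the complex ion is [Ir...]^1+.
Charge balance with chloride (-1) requires 1 complex ion per 1 chloride.

[Ir(acac)(N3)(NCS)(phen)]Cl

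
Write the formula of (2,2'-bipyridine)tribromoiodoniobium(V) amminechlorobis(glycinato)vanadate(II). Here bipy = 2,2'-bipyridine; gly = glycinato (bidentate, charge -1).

[Nb(bipy)Br3I][VCl(gly)2(NH3)]

Cation [Nb…]: ligand charges -4, Nb(V) ⇒ ion charge 1+.
Anion [V…]: ligand charges -3, V(II) ⇒ ion charge 1−.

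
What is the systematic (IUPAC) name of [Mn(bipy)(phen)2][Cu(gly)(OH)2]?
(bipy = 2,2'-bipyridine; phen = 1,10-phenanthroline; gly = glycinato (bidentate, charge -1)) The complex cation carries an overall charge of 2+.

Both ions are complex: the cation is named first with the plain metal name, the anion second with the -ate form; each ion's ligands are alphabetised independently.
The complex cation is given as 2+; its ligand charges sum to 0, so Mn = +2.
A 1:1 salt means the anion carries the equal and opposite charge, 2−.
Anion: ligand charges sum to -3; for the ion to be 2−, Cu = +1.

(2,2'-bipyridine)bis(1,10-phenanthroline)manganese(II) (glycinato)dihydroxocuprate(I)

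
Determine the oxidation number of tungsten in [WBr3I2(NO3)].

No counter-ion: the bracketed complex is neutral.
Ligand charges: 1×NO3 = -1; 3×Br = -3; 2×I = -2; sum -6.
W + (-6) = 0 ⇒ W is +6.

+6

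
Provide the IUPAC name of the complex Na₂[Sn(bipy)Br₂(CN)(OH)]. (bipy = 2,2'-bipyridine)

sodium (2,2'-bipyridine)dibromocyanohydroxostannate(II)

The 2 sodium counter-ions carry a total charge of +2, so each complex ion is 2−.
Ligand charges: 1×2,2'-bipyridine (neutral), 1×hydroxo (-1 each), 1×cyano (-1 each), 2×bromo (-1 each); total -4. So Sn + (-4) = 2−, giving Sn = +2.
Ligands are named alphabetically: bipyridine before bromo before cyano before hydroxo.
The complex ion is anionic, so tin takes the -ate form stannate(II).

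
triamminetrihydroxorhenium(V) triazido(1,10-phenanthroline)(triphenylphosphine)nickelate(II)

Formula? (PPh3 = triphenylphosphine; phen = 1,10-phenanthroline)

[Re(NH3)3(OH)3][Ni(N3)3(phen)(PPh3)]2

Cation [Re…]: ligand charges -3, Re(V) ⇒ ion charge 2+.
Anion [Ni…]: ligand charges -3, Ni(II) ⇒ ion charge 1−.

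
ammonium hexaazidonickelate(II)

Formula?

Ligands: 6 azido (N3, -1). Ligand charge sum = -6.
With Ni in oxidation state +2, the complex ion is [Ni...]^4−.
Charge balance with ammonium (+1) requires 1 complex ion per 4 ammonium.

(NH4)4[Ni(N3)6]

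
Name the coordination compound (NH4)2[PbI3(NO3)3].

The 2 ammonium counter-ions carry a total charge of +2, so each complex ion is 2−.
Ligand charges: 3×iodo (-1 each), 3×nitrato (-1 each); total -6. So Pb + (-6) = 2−, giving Pb = +4.
Ligands are named alphabetically: iodo before nitrato.
The complex ion is anionic, so lead takes the -ate form plumbate(IV).

ammonium triiodotrinitratoplumbate(IV)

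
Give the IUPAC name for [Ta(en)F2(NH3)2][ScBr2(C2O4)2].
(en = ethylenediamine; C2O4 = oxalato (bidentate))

diammine(ethylenediamine)difluorotantalum(V) dibromodioxalatoscandate(III)

Both ions are complex: the cation is named first with the plain metal name, the anion second with the -ate form; each ion's ligands are alphabetised independently.
Scandium is always +3 in its complexes; the anion's ligand charges sum to -6, so the complex anion is 3−.
A 1:1 salt means the cation carries the equal and opposite charge, 3+.
Cation: ligand charges sum to -2; for the ion to be 3+, Ta = +5.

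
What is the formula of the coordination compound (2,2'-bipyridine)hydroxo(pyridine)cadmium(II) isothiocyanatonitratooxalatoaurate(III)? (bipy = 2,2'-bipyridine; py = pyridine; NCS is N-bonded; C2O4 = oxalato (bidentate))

Cation [Cd…]: ligand charges -1, Cd(II) ⇒ ion charge 1+.
Anion [Au…]: ligand charges -4, Au(III) ⇒ ion charge 1−.

[Cd(bipy)(OH)(py)][Au(C2O4)(NCS)(NO3)]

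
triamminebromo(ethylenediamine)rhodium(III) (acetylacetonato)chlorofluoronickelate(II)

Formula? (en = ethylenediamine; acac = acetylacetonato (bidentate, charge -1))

[RhBr(en)(NH3)3][Ni(acac)ClF]2

Cation [Rh…]: ligand charges -1, Rh(III) ⇒ ion charge 2+.
Anion [Ni…]: ligand charges -3, Ni(II) ⇒ ion charge 1−.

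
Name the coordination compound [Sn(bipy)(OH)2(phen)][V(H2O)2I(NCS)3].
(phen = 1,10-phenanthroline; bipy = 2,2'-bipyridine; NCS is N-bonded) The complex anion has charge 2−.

Both ions are complex: the cation is named first with the plain metal name, the anion second with the -ate form; each ion's ligands are alphabetised independently.
The complex anion is given as 2−; its ligand charges sum to -4, so V = +2.
A 1:1 salt means the cation carries the equal and opposite charge, 2+.
Cation: ligand charges sum to -2; for the ion to be 2+, Sn = +4.

(2,2'-bipyridine)dihydroxo(1,10-phenanthroline)tin(IV) diaquaiodotriisothiocyanatovanadate(II)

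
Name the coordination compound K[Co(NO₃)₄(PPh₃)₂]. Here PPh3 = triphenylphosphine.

potassium tetranitratobis(triphenylphosphine)cobaltate(III)

The 1 potassium counter-ion carries a total charge of +1, so each complex ion is 1−.
Ligand charges: 4×nitrato (-1 each), 2×triphenylphosphine (neutral); total -4. So Co + (-4) = 1−, giving Co = +3.
The complex ion is anionic, so cobalt takes the -ate form cobaltate(III).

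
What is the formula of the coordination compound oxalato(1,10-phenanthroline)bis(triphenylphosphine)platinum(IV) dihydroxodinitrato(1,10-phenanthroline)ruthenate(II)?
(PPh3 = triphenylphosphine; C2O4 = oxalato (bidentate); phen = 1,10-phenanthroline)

Cation [Pt…]: ligand charges -2, Pt(IV) ⇒ ion charge 2+.
Anion [Ru…]: ligand charges -4, Ru(II) ⇒ ion charge 2−.
One 2+ cation balances one 2− anion.

[Pt(C2O4)(phen)(PPh3)2][Ru(NO3)2(OH)2(phen)]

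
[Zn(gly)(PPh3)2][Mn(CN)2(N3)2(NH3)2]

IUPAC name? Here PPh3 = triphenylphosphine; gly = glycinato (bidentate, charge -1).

Both ions are complex: the cation is named first with the plain metal name, the anion second with the -ate form; each ion's ligands are alphabetised independently.
Zinc is always +2 in its complexes; the cation's ligand charges sum to -1, so the complex cation is 1+.
A 1:1 salt means the anion carries the equal and opposite charge, 1−.
Anion: ligand charges sum to -4; for the ion to be 1−, Mn = +3.

(glycinato)bis(triphenylphosphine)zinc(II) diamminediazidodicyanomanganate(III)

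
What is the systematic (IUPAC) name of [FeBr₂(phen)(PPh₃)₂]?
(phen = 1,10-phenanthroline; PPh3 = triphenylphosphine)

dibromo(1,10-phenanthroline)bis(triphenylphosphine)iron(II)

There is no counter-ion, so the complex is neutral overall.
Ligand charges: 2×bromo (-1 each), 1×1,10-phenanthroline (neutral), 2×triphenylphosphine (neutral); total -2. So Fe + (-2) = 0, giving Fe = +2.
Ligands are named alphabetically: bromo before phenanthroline before triphenylphosphine.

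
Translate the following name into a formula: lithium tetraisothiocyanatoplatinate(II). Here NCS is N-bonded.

Ligands: 4 isothiocyanato (NCS, -1). Ligand charge sum = -4.
With Pt in oxidation state +2, the complex ion is [Pt...]^2−.
Charge balance with lithium (+1) requires 1 complex ion per 2 lithium.

Li2[Pt(NCS)4]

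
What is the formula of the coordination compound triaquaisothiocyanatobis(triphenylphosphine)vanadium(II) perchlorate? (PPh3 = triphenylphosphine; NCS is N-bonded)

Ligands: 3 aqua (H2O, neutral), 2 triphenylphosphine (PPh3, neutral), 1 isothiocyanato (NCS, -1). Ligand charge sum = -1.
With V in oxidation state +2, the complex ion is [V...]^1+.
Charge balance with perchlorate (-1) requires 1 complex ion per 1 perchlorate.

[V(H2O)3(NCS)(PPh3)2]ClO4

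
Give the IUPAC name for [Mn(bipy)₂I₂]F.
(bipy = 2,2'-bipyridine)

The 1 fluoride counter-ion carries a total charge of -1, so each complex ion is 1+.
Ligand charges: 2×2,2'-bipyridine (neutral), 2×iodo (-1 each); total -2. So Mn + (-2) = 1+, giving Mn = +3.
Ligands are named alphabetically: bipyridine before iodo.

bis(2,2'-bipyridine)diiodomanganese(III) fluoride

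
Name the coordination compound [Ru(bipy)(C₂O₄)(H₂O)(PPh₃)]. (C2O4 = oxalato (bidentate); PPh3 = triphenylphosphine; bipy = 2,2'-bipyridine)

There is no counter-ion, so the complex is neutral overall.
Ligand charges: 1×aqua (neutral), 1×oxalato (-2 each), 1×triphenylphosphine (neutral), 1×2,2'-bipyridine (neutral); total -2. So Ru + (-2) = 0, giving Ru = +2.
Ligands are named alphabetically: aqua before bipyridine before oxalato before triphenylphosphine.

aqua(2,2'-bipyridine)oxalato(triphenylphosphine)ruthenium(II)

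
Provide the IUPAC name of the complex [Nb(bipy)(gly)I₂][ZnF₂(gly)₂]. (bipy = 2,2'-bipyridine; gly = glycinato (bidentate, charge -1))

Zinc is always +2 in its complexes; the anion's ligand charges sum to -4, so the complex anion is 2−.
A 1:1 salt means the cation carries the equal and opposite charge, 2+.
Cation: ligand charges sum to -3; for the ion to be 2+, Nb = +5.

(2,2'-bipyridine)(glycinato)diiodoniobium(V) difluorobis(glycinato)zincate(II)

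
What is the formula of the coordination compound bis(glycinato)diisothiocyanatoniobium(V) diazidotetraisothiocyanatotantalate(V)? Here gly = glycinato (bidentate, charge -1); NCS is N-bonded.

Cation [Nb…]: ligand charges -4, Nb(V) ⇒ ion charge 1+.
Anion [Ta…]: ligand charges -6, Ta(V) ⇒ ion charge 1−.
One 1+ cation balances one 1− anion.

[Nb(gly)2(NCS)2][Ta(N3)2(NCS)4]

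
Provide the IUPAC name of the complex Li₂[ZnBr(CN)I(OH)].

The 2 lithium counter-ions carry a total charge of +2, so each complex ion is 2−.
Ligand charges: 1×cyano (-1 each), 1×bromo (-1 each), 1×iodo (-1 each), 1×hydroxo (-1 each); total -4. So Zn + (-4) = 2−, giving Zn = +2.
The complex ion is anionic, so zinc takes the -ate form zincate(II).

lithium bromocyanohydroxoiodozincate(II)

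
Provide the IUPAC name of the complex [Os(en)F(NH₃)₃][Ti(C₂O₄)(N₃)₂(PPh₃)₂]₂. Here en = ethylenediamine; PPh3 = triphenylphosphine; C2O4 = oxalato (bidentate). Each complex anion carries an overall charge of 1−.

triammine(ethylenediamine)fluoroosmium(III) diazidooxalatobis(triphenylphosphine)titanate(III)

Both ions are complex: the cation is named first with the plain metal name, the anion second with the -ate form; each ion's ligands are alphabetised independently.
The complex anion is given as 1−; its ligand charges sum to -4, so Ti = +3.
With 2 anions per cation, the cation must be 2×1 = 2+.
Cation: ligand charges sum to -1; for the ion to be 2+, Os = +3.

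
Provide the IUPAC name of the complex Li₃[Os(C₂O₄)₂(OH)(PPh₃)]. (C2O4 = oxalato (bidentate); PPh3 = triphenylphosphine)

The 3 lithium counter-ions carry a total charge of +3, so each complex ion is 3−.
Ligand charges: 2×oxalato (-2 each), 1×triphenylphosphine (neutral), 1×hydroxo (-1 each); total -5. So Os + (-5) = 3−, giving Os = +2.
Ligands are named alphabetically: hydroxo before oxalato before triphenylphosphine.
The complex ion is anionic, so osmium takes the -ate form osmate(II).

lithium hydroxodioxalato(triphenylphosphine)osmate(II)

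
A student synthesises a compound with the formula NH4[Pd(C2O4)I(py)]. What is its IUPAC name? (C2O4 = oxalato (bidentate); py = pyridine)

The 1 ammonium counter-ion carries a total charge of +1, so each complex ion is 1−.
Ligand charges: 1×iodo (-1 each), 1×oxalato (-2 each), 1×pyridine (neutral); total -3. So Pd + (-3) = 1−, giving Pd = +2.
The complex ion is anionic, so palladium takes the -ate form palladate(II).

ammonium iodooxalato(pyridine)palladate(II)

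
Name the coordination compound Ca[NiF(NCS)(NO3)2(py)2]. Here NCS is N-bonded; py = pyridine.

calcium fluoroisothiocyanatodinitratobis(pyridine)nickelate(II)

The 1 calcium counter-ion carries a total charge of +2, so each complex ion is 2−.
Ligand charges: 1×isothiocyanato (-1 each), 1×fluoro (-1 each), 2×nitrato (-1 each), 2×pyridine (neutral); total -4. So Ni + (-4) = 2−, giving Ni = +2.
Ligands are named alphabetically: fluoro before isothiocyanato before nitrato before pyridine.
The complex ion is anionic, so nickel takes the -ate form nickelate(II).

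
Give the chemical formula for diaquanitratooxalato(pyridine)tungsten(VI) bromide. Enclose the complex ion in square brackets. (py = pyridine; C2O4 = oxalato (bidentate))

[W(C2O4)(H2O)2(NO3)(py)]Br3

Ligands: 1 nitrato (NO3, -1), 1 pyridine (py, neutral), 1 oxalato (C2O4, -2), 2 aqua (H2O, neutral). Ligand charge sum = -3.
Charge balance with bromide (-1) requires 1 complex ion per 3 bromide.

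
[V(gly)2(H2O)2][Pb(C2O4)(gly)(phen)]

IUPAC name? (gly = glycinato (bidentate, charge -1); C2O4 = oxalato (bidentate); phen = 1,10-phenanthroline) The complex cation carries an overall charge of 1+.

diaquabis(glycinato)vanadium(III) (glycinato)oxalato(1,10-phenanthroline)plumbate(II)

The complex cation is given as 1+; its ligand charges sum to -2, so V = +3.
A 1:1 salt means the anion carries the equal and opposite charge, 1−.
Anion: ligand charges sum to -3; for the ion to be 1−, Pb = +2.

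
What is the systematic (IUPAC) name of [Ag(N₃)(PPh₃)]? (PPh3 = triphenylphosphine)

azido(triphenylphosphine)silver(I)

There is no counter-ion, so the complex is neutral overall.
Ligand charges: 1×azido (-1 each), 1×triphenylphosphine (neutral); total -1. So Ag + (-1) = 0, giving Ag = +1.
Ligands are named alphabetically: azido before triphenylphosphine.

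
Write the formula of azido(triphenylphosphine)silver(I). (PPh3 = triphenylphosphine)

[Ag(N3)(PPh3)]

Ligands: 1 triphenylphosphine (PPh3, neutral), 1 azido (N3, -1). Ligand charge sum = -1.
With Ag in oxidation state +1, the complex ion is [Ag...].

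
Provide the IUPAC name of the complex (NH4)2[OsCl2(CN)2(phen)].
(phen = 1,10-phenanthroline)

ammonium dichlorodicyano(1,10-phenanthroline)osmate(II)

The 2 ammonium counter-ions carry a total charge of +2, so each complex ion is 2−.
Ligand charges: 2×chloro (-1 each), 2×cyano (-1 each), 1×1,10-phenanthroline (neutral); total -4. So Os + (-4) = 2−, giving Os = +2.
The complex ion is anionic, so osmium takes the -ate form osmate(II).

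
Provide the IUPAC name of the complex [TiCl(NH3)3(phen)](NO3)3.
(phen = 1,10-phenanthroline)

The 3 nitrate counter-ions carry a total charge of -3, so each complex ion is 3+.
Ligand charges: 1×chloro (-1 each), 1×1,10-phenanthroline (neutral), 3×ammine (neutral); total -1. So Ti + (-1) = 3+, giving Ti = +4.
Ligands are named alphabetically: ammine before chloro before phenanthroline.

triamminechloro(1,10-phenanthroline)titanium(IV) nitrate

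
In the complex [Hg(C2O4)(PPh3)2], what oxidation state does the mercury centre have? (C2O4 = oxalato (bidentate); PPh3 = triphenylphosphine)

+2

No counter-ion: the bracketed complex is neutral.
Ligand charges: 1×C2O4 = -2; 2×PPh3 neutral; sum -2.
Hg + (-2) = 0 ⇒ Hg is +2.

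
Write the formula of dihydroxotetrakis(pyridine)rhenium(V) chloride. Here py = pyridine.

Ligands: 2 hydroxo (OH, -1), 4 pyridine (py, neutral). Ligand charge sum = -2.
With Re in oxidation state +5, the complex ion is [Re...]^3+.
Charge balance with chloride (-1) requires 1 complex ion per 3 chloride.

[Re(OH)2(py)4]Cl3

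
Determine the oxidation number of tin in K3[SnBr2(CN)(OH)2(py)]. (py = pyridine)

+2

3 potassium outside the brackets (+1 each) → the complex ion is 3−.
Ligand charges: 2×OH = -2; 1×CN = -1; 1×py neutral; 2×Br = -2; sum -5.
Sn + (-5) = 3− ⇒ Sn is +2.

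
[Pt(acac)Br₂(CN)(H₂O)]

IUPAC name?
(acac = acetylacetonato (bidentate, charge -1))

There is no counter-ion, so the complex is neutral overall.
Ligand charges: 1×aqua (neutral), 1×cyano (-1 each), 2×bromo (-1 each), 1×acetylacetonato (-1 each); total -4. So Pt + (-4) = 0, giving Pt = +4.
Ligands are named alphabetically: acetylacetonato before aqua before bromo before cyano.

(acetylacetonato)aquadibromocyanoplatinum(IV)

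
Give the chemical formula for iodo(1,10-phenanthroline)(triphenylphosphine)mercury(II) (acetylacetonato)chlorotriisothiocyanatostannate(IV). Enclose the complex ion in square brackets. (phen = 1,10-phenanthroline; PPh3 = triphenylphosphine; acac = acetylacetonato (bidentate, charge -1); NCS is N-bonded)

[HgI(phen)(PPh3)][Sn(acac)Cl(NCS)3]

Cation [Hg…]: ligand charges -1, Hg(II) ⇒ ion charge 1+.
Anion [Sn…]: ligand charges -5, Sn(IV) ⇒ ion charge 1−.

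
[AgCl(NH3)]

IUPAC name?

There is no counter-ion, so the complex is neutral overall.
Ligand charges: 1×ammine (neutral), 1×chloro (-1 each); total -1. So Ag + (-1) = 0, giving Ag = +1.
Ligands are named alphabetically: ammine before chloro.

amminechlorosilver(I)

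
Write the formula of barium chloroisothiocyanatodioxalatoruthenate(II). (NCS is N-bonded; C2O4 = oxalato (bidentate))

Ba2[Ru(C2O4)2Cl(NCS)]

Ligands: 1 isothiocyanato (NCS, -1), 1 chloro (Cl, -1), 2 oxalato (C2O4, -2). Ligand charge sum = -6.
With Ru in oxidation state +2, the complex ion is [Ru...]^4−.
Charge balance with barium (+2) requires 1 complex ion per 2 barium.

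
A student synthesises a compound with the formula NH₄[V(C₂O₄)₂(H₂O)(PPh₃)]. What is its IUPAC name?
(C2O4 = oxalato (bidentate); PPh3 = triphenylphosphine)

The 1 ammonium counter-ion carries a total charge of +1, so each complex ion is 1−.
Ligand charges: 2×oxalato (-2 each), 1×triphenylphosphine (neutral), 1×aqua (neutral); total -4. So V + (-4) = 1−, giving V = +3.
Ligands are named alphabetically: aqua before oxalato before triphenylphosphine.
The complex ion is anionic, so vanadium takes the -ate form vanadate(III).

ammonium aquadioxalato(triphenylphosphine)vanadate(III)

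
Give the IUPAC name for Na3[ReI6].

sodium hexaiodorhenate(III)

The 3 sodium counter-ions carry a total charge of +3, so each complex ion is 3−.
Ligand charges: 6×iodo (-1 each); total -6. So Re + (-6) = 3−, giving Re = +3.
The complex ion is anionic, so rhenium takes the -ate form rhenate(III).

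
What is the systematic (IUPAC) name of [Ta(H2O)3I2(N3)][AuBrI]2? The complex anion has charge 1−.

Both ions are complex: the cation is named first with the plain metal name, the anion second with the -ate form; each ion's ligands are alphabetised independently.
The complex anion is given as 1−; its ligand charges sum to -2, so Au = +1.
With 2 anions per cation, the cation must be 2×1 = 2+.
Cation: ligand charges sum to -3; for the ion to be 2+, Ta = +5.

triaquaazidodiiodotantalum(V) bromoiodoaurate(I)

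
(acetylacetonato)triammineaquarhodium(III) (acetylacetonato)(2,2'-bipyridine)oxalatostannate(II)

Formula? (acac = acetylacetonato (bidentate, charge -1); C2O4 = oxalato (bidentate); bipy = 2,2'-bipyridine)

[Rh(acac)(H2O)(NH3)3][Sn(acac)(bipy)(C2O4)]2

Cation [Rh…]: ligand charges -1, Rh(III) ⇒ ion charge 2+.
Anion [Sn…]: ligand charges -3, Sn(II) ⇒ ion charge 1−.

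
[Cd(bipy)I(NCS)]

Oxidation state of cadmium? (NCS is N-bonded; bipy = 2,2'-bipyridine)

+2

No counter-ion: the bracketed complex is neutral.
Ligand charges: 1×NCS = -1; 1×bipy neutral; 1×I = -1; sum -2.
Cd + (-2) = 0 ⇒ Cd is +2.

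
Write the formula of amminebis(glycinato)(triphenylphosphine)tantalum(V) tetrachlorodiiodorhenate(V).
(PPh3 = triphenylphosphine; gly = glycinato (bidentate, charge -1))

[Ta(gly)2(NH3)(PPh3)][ReCl4I2]3

Cation [Ta…]: ligand charges -2, Ta(V) ⇒ ion charge 3+.
Anion [Re…]: ligand charges -6, Re(V) ⇒ ion charge 1−.
One 3+ cation requires 3 of the 1− anion.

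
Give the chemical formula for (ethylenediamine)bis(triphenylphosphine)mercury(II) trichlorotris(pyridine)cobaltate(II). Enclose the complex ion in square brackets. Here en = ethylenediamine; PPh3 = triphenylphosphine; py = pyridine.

Cation [Hg…]: ligand charges 0, Hg(II) ⇒ ion charge 2+.
Anion [Co…]: ligand charges -3, Co(II) ⇒ ion charge 1−.
One 2+ cation requires 2 of the 1− anion.

[Hg(en)(PPh3)2][CoCl3(py)3]2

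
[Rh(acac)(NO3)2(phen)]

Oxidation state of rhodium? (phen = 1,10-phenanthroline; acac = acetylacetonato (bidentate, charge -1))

No counter-ion: the bracketed complex is neutral.
Ligand charges: 2×NO3 = -2; 1×phen neutral; 1×acac = -1; sum -3.
Rh + (-3) = 0 ⇒ Rh is +3.

+3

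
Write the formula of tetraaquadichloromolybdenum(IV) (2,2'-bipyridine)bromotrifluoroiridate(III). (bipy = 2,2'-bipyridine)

Cation [Mo…]: ligand charges -2, Mo(IV) ⇒ ion charge 2+.
Anion [Ir…]: ligand charges -4, Ir(III) ⇒ ion charge 1−.

[MoCl2(H2O)4][Ir(bipy)BrF3]2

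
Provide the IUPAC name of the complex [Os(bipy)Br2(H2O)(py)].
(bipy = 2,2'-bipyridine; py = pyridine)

aqua(2,2'-bipyridine)dibromo(pyridine)osmium(II)

There is no counter-ion, so the complex is neutral overall.
Ligand charges: 1×2,2'-bipyridine (neutral), 2×bromo (-1 each), 1×aqua (neutral), 1×pyridine (neutral); total -2. So Os + (-2) = 0, giving Os = +2.
Ligands are named alphabetically: aqua before bipyridine before bromo before pyridine.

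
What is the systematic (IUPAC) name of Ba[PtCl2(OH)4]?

barium dichlorotetrahydroxoplatinate(IV)

The 1 barium counter-ion carries a total charge of +2, so each complex ion is 2−.
Ligand charges: 2×chloro (-1 each), 4×hydroxo (-1 each); total -6. So Pt + (-6) = 2−, giving Pt = +4.
The complex ion is anionic, so platinum takes the -ate form platinate(IV).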